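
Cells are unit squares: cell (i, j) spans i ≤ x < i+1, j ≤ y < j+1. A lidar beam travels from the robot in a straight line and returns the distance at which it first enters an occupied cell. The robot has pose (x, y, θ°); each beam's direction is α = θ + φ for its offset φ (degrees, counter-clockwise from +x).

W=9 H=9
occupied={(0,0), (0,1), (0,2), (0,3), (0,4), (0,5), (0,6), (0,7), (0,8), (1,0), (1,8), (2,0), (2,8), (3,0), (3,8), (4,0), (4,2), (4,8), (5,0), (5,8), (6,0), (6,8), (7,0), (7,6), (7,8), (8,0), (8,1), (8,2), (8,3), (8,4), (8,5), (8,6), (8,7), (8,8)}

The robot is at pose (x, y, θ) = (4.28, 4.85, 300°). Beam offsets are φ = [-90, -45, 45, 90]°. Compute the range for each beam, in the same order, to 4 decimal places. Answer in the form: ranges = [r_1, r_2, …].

beam 1: φ=-90°, α=210°
  dir = (cos 210°, sin 210°) = (-0.8660, -0.5000); from cell (4,4)
  next x-line at t=0.3233, next y-line at t=1.7000; Δt_x=1.1547, Δt_y=2.0000
    x: enter (3,4) at t=0.3233
    x: enter (2,4) at t=1.4780
    y: enter (2,3) at t=1.7000
    x: enter (1,3) at t=2.6327
    y: enter (1,2) at t=3.7000
    x: enter (0,2) at t=3.7874 ← occupied
  → r_1 = 3.7874
beam 2: φ=-45°, α=255°
  dir = (cos 255°, sin 255°) = (-0.2588, -0.9659); from cell (4,4)
  next x-line at t=1.0818, next y-line at t=0.8800; Δt_x=3.8637, Δt_y=1.0353
    y: enter (4,3) at t=0.8800
    x: enter (3,3) at t=1.0818
    y: enter (3,2) at t=1.9153
    y: enter (3,1) at t=2.9505
    y: enter (3,0) at t=3.9858 ← occupied
  → r_2 = 3.9858
beam 3: φ=45°, α=345°
  dir = (cos 345°, sin 345°) = (0.9659, -0.2588); from cell (4,4)
  next x-line at t=0.7454, next y-line at t=3.2841; Δt_x=1.0353, Δt_y=3.8637
    x: enter (5,4) at t=0.7454
    x: enter (6,4) at t=1.7807
    x: enter (7,4) at t=2.8160
    y: enter (7,3) at t=3.2841
    x: enter (8,3) at t=3.8512 ← occupied
  → r_3 = 3.8512
beam 4: φ=90°, α=30°
  dir = (cos 30°, sin 30°) = (0.8660, 0.5000); from cell (4,4)
  next x-line at t=0.8314, next y-line at t=0.3000; Δt_x=1.1547, Δt_y=2.0000
    y: enter (4,5) at t=0.3000
    x: enter (5,5) at t=0.8314
    x: enter (6,5) at t=1.9861
    y: enter (6,6) at t=2.3000
    x: enter (7,6) at t=3.1408 ← occupied
  → r_4 = 3.1408

ranges = [3.7874, 3.9858, 3.8512, 3.1408]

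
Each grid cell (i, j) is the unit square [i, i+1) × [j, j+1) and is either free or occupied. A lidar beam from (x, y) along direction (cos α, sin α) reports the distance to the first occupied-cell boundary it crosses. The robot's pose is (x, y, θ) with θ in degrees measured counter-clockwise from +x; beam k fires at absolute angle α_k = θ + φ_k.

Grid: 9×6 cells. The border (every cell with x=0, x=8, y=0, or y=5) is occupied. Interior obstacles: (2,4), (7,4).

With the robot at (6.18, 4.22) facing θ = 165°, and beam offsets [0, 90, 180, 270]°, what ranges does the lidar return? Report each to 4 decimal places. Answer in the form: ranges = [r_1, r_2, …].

beam 1: φ=0°, α=165°
  dir = (cos 165°, sin 165°) = (-0.9659, 0.2588); from cell (6,4)
  next x-line at t=0.1863, next y-line at t=3.0137; Δt_x=1.0353, Δt_y=3.8637
    x: enter (5,4) at t=0.1863
    x: enter (4,4) at t=1.2216
    x: enter (3,4) at t=2.2569
    y: enter (3,5) at t=3.0137 ← occupied
  → r_1 = 3.0137
beam 2: φ=90°, α=255°
  dir = (cos 255°, sin 255°) = (-0.2588, -0.9659); from cell (6,4)
  next x-line at t=0.6955, next y-line at t=0.2278; Δt_x=3.8637, Δt_y=1.0353
    y: enter (6,3) at t=0.2278
    x: enter (5,3) at t=0.6955
    y: enter (5,2) at t=1.2630
    y: enter (5,1) at t=2.2983
    y: enter (5,0) at t=3.3336 ← occupied
  → r_2 = 3.3336
beam 3: φ=180°, α=345°
  dir = (cos 345°, sin 345°) = (0.9659, -0.2588); from cell (6,4)
  next x-line at t=0.8489, next y-line at t=0.8500; Δt_x=1.0353, Δt_y=3.8637
    x: enter (7,4) at t=0.8489 ← occupied
  → r_3 = 0.8489
beam 4: φ=270°, α=75°
  dir = (cos 75°, sin 75°) = (0.2588, 0.9659); from cell (6,4)
  next x-line at t=3.1682, next y-line at t=0.8075; Δt_x=3.8637, Δt_y=1.0353
    y: enter (6,5) at t=0.8075 ← occupied
  → r_4 = 0.8075

ranges = [3.0137, 3.3336, 0.8489, 0.8075]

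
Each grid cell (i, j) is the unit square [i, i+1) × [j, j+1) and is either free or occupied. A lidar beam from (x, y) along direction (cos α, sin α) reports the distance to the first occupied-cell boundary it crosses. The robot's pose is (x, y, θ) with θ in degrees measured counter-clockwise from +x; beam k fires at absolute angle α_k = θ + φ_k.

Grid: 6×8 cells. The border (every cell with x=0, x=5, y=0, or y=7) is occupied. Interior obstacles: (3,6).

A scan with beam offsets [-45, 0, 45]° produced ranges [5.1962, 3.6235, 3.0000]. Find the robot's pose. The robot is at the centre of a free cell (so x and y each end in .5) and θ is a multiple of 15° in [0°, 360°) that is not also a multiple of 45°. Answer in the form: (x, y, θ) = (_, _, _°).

Enumerate (i+0.5, j+0.5, θ) over the 23 free cells and 16 admissible headings. For each, cast all 3 beams and compare to the given ranges.
  (2.5, 3.5, 75°): beam 1 = 2.8868 ≠ 5.1962 ✗
  (4.5, 1.5, 195°): beam 1 = 4.0415 ≠ 5.1962 ✗
  (1.5, 6.5, 75°): beam 1 = 1.0000 ≠ 5.1962 ✗
  …
  (4.5, 2.5, 165°): r_1=5.1962, r_2=3.6235, r_3=3.0000 — all match ✓
Only this pose fits every beam.

(x, y, θ) = (4.5, 2.5, 165°)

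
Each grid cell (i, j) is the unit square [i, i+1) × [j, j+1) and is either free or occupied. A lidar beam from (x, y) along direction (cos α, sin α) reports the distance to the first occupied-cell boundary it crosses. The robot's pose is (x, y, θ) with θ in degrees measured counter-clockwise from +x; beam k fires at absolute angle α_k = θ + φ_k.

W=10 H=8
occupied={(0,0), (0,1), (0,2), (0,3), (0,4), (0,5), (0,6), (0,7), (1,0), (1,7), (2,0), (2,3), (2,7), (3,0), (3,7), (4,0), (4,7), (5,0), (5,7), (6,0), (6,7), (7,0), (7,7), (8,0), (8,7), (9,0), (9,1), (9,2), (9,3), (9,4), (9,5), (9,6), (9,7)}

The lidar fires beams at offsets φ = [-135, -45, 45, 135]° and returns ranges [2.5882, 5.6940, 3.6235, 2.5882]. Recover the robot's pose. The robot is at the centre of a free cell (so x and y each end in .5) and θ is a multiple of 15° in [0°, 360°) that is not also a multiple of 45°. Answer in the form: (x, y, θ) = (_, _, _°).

Candidates: 47 free-cell centres × 16 headings = 752 poses. Raycast each; keep the one whose scan matches to 4 dp.
  (7.5, 5.5, 285°): beam 1 = 3.0000 ≠ 2.5882 ✗
  (5.5, 4.5, 60°): beam 1 = 3.6235 ≠ 2.5882 ✗
  (3.5, 5.5, 30°): beam 1 = 1.9319 ≠ 2.5882 ✗
  (8.5, 6.5, 255°): beam 1 = 0.5774 ≠ 2.5882 ✗
  (7.5, 5.5, 105°): beam 1 = 1.7321 ≠ 2.5882 ✗
  …
  (6.5, 4.5, 210°): r_1=2.5882, r_2=5.6940, r_3=3.6235, r_4=2.5882 — all match ✓
No second candidate reproduces the full scan.

(x, y, θ) = (6.5, 4.5, 210°)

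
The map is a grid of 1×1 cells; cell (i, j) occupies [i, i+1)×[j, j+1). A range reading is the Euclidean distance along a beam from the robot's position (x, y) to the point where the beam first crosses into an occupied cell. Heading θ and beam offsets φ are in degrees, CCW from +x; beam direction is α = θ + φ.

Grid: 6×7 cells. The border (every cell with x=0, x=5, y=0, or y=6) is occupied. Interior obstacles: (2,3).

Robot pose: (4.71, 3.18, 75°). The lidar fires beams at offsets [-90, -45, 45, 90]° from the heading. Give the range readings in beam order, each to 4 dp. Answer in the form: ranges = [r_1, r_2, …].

ranges = [0.3002, 0.3349, 3.2563, 1.7703]

beam 1: φ=-90°, α=345°
  direction (0.9659, -0.2588); cell (4,3); t to first gridline: x 0.3002, y 0.6955 (then +1.0353 / +3.8637)
    (5,3) via x @ 0.3002  # hit
  → r_1 = 0.3002
beam 2: φ=-45°, α=30°
  direction (0.8660, 0.5000); cell (4,3); t to first gridline: x 0.3349, y 1.6400 (then +1.1547 / +2.0000)
    (5,3) via x @ 0.3349  # hit
  → r_2 = 0.3349
beam 3: φ=45°, α=120°
  direction (-0.5000, 0.8660); cell (4,3); t to first gridline: x 1.4200, y 0.9469 (then +2.0000 / +1.1547)
    (4,4) via y @ 0.9469
    (3,4) via x @ 1.4200
    (3,5) via y @ 2.1016
    (3,6) via y @ 3.2563  # hit
  → r_3 = 3.2563
beam 4: φ=90°, α=165°
  direction (-0.9659, 0.2588); cell (4,3); t to first gridline: x 0.7350, y 3.1682 (then +1.0353 / +3.8637)
    (3,3) via x @ 0.7350
    (2,3) via x @ 1.7703  # hit
  → r_4 = 1.7703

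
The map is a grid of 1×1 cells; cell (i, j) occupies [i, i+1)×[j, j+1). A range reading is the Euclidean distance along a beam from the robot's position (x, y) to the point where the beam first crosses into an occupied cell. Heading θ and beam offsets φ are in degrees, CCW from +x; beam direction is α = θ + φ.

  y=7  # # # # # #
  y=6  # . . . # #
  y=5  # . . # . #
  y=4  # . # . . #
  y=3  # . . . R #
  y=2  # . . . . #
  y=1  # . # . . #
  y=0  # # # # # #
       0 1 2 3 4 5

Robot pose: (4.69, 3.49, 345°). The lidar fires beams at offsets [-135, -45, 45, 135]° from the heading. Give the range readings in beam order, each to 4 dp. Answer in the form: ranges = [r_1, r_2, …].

ranges = [2.9800, 0.6200, 0.3580, 1.7436]

beam 1: φ=-135°, α=210°
  dir = (cos 210°, sin 210°) = (-0.8660, -0.5000); from cell (4,3)
  next x-line at t=0.7967, next y-line at t=0.9800; Δt_x=1.1547, Δt_y=2.0000
    x: enter (3,3) at t=0.7967
    y: enter (3,2) at t=0.9800
    x: enter (2,2) at t=1.9514
    y: enter (2,1) at t=2.9800 ← occupied
  → r_1 = 2.9800
beam 2: φ=-45°, α=300°
  dir = (cos 300°, sin 300°) = (0.5000, -0.8660); from cell (4,3)
  next x-line at t=0.6200, next y-line at t=0.5658; Δt_x=2.0000, Δt_y=1.1547
    y: enter (4,2) at t=0.5658
    x: enter (5,2) at t=0.6200 ← occupied
  → r_2 = 0.6200
beam 3: φ=45°, α=30°
  dir = (cos 30°, sin 30°) = (0.8660, 0.5000); from cell (4,3)
  next x-line at t=0.3580, next y-line at t=1.0200; Δt_x=1.1547, Δt_y=2.0000
    x: enter (5,3) at t=0.3580 ← occupied
  → r_3 = 0.3580
beam 4: φ=135°, α=120°
  dir = (cos 120°, sin 120°) = (-0.5000, 0.8660); from cell (4,3)
  next x-line at t=1.3800, next y-line at t=0.5889; Δt_x=2.0000, Δt_y=1.1547
    y: enter (4,4) at t=0.5889
    x: enter (3,4) at t=1.3800
    y: enter (3,5) at t=1.7436 ← occupied
  → r_4 = 1.7436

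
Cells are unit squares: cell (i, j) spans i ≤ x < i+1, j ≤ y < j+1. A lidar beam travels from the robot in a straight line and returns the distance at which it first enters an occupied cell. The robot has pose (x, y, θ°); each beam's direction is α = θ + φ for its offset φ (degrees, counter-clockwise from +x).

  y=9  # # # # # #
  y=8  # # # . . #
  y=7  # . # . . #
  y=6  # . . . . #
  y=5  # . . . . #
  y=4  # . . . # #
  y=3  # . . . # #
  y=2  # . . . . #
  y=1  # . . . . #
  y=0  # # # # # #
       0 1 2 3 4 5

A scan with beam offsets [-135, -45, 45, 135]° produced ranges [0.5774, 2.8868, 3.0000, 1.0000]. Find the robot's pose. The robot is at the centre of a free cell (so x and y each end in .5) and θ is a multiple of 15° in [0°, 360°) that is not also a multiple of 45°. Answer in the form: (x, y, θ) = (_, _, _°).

The pose lattice has 27·16 = 432 candidates. Test each by forward raycasting.
  (4.5, 6.5, 240°): beam 1 = 2.5882 ≠ 0.5774 ✗
  (4.5, 1.5, 285°): beam 1 = 4.0415 ≠ 0.5774 ✗
  (2.5, 3.5, 345°): beam 1 = 1.7321 ≠ 0.5774 ✗
  (2.5, 2.5, 30°): beam 1 = 1.5529 ≠ 0.5774 ✗
  …
  (2.5, 1.5, 75°): r_1=0.5774, r_2=2.8868, r_3=3.0000, r_4=1.0000 — all match ✓
Only this pose fits every beam.

(x, y, θ) = (2.5, 1.5, 75°)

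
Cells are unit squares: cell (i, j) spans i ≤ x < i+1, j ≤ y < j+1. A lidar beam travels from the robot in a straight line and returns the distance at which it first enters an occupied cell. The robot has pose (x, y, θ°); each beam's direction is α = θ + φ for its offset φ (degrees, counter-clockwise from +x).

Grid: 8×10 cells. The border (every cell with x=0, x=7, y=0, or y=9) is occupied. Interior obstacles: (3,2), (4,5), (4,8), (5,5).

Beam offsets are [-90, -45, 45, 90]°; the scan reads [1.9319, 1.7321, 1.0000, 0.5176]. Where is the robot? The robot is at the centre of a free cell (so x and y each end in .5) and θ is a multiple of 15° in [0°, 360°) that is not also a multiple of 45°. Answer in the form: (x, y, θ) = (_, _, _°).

(x, y, θ) = (1.5, 1.5, 75°)

Candidates: 44 free-cell centres × 16 headings = 704 poses. Raycast each; keep the one whose scan matches to 4 dp.
  (3.5, 4.5, 150°): beam 1 = 1.0000 ≠ 1.9319 ✗
  (5.5, 8.5, 255°): beam 1 = 0.5176 ≠ 1.9319 ✗
  (2.5, 8.5, 15°): beam 1 = 5.6940 ≠ 1.9319 ✗
  (2.5, 7.5, 30°): beam 1 = 7.5056 ≠ 1.9319 ✗
  (5.5, 8.5, 150°): beam 1 = 0.5774 ≠ 1.9319 ✗
  …
  (1.5, 1.5, 75°): r_1=1.9319, r_2=1.7321, r_3=1.0000, r_4=0.5176 — all match ✓
Only this pose fits every beam.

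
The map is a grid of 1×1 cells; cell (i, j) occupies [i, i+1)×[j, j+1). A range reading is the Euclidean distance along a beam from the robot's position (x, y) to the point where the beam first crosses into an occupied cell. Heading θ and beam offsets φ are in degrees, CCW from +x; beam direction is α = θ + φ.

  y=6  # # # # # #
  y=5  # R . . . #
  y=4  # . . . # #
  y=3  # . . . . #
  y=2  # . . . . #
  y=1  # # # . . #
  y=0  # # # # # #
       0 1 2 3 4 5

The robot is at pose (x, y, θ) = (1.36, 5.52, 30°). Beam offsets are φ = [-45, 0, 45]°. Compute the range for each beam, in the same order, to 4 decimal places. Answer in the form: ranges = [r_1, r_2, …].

ranges = [2.7331, 0.9600, 0.4969]

beam 1: φ=-45°, α=345°
  direction (0.9659, -0.2588); cell (1,5); t to first gridline: x 0.6626, y 2.0091 (then +1.0353 / +3.8637)
    (2,5) via x @ 0.6626
    (3,5) via x @ 1.6979
    (3,4) via y @ 2.0091
    (4,4) via x @ 2.7331  # hit
  → r_1 = 2.7331
beam 2: φ=0°, α=30°
  direction (0.8660, 0.5000); cell (1,5); t to first gridline: x 0.7390, y 0.9600 (then +1.1547 / +2.0000)
    (2,5) via x @ 0.7390
    (2,6) via y @ 0.9600  # hit
  → r_2 = 0.9600
beam 3: φ=45°, α=75°
  direction (0.2588, 0.9659); cell (1,5); t to first gridline: x 2.4728, y 0.4969 (then +3.8637 / +1.0353)
    (1,6) via y @ 0.4969  # hit
  → r_3 = 0.4969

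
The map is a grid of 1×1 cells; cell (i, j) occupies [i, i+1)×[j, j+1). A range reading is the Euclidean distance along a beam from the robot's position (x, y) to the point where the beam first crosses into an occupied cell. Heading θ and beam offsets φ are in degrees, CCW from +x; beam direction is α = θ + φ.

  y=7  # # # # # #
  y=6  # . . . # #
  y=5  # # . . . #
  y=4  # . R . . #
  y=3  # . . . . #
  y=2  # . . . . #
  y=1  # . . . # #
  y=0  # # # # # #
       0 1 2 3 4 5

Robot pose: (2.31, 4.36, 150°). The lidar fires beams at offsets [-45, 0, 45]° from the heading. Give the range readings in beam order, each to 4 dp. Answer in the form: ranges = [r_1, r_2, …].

ranges = [1.1977, 1.2800, 1.3562]

beam 1: φ=-45°, α=105°
  dir = (cos 105°, sin 105°) = (-0.2588, 0.9659); from cell (2,4)
  next x-line at t=1.1977, next y-line at t=0.6626; Δt_x=3.8637, Δt_y=1.0353
    y: enter (2,5) at t=0.6626
    x: enter (1,5) at t=1.1977 ← occupied
  → r_1 = 1.1977
beam 2: φ=0°, α=150°
  dir = (cos 150°, sin 150°) = (-0.8660, 0.5000); from cell (2,4)
  next x-line at t=0.3580, next y-line at t=1.2800; Δt_x=1.1547, Δt_y=2.0000
    x: enter (1,4) at t=0.3580
    y: enter (1,5) at t=1.2800 ← occupied
  → r_2 = 1.2800
beam 3: φ=45°, α=195°
  dir = (cos 195°, sin 195°) = (-0.9659, -0.2588); from cell (2,4)
  next x-line at t=0.3209, next y-line at t=1.3909; Δt_x=1.0353, Δt_y=3.8637
    x: enter (1,4) at t=0.3209
    x: enter (0,4) at t=1.3562 ← occupied
  → r_3 = 1.3562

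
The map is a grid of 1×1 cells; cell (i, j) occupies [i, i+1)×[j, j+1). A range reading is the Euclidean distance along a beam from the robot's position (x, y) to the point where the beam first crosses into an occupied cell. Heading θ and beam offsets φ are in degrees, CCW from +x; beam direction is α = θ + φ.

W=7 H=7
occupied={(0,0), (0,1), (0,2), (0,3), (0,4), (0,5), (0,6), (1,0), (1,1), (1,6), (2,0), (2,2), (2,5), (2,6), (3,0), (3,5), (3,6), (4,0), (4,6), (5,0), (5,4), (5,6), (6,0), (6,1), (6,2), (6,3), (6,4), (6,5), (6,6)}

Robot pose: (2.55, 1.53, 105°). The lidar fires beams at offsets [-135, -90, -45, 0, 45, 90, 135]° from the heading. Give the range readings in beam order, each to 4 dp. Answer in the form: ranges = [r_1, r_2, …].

beam 1: φ=-135°, α=330°
  d=(0.8660,-0.5000)  start (2,1)  tX=0.5196 tY=1.0600  stride 1/|dx|=1.1547 1/|dy|=2.0000
    cross x-line → (3,1), t=0.5196
    cross y-line → (3,0), t=1.0600 (wall)
  → r_1 = 1.0600
beam 2: φ=-90°, α=15°
  d=(0.9659,0.2588)  start (2,1)  tX=0.4659 tY=1.8159  stride 1/|dx|=1.0353 1/|dy|=3.8637
    cross x-line → (3,1), t=0.4659
    cross x-line → (4,1), t=1.5012
    cross y-line → (4,2), t=1.8159
    cross x-line → (5,2), t=2.5364
    cross x-line → (6,2), t=3.5717 (wall)
  → r_2 = 3.5717
beam 3: φ=-45°, α=60°
  d=(0.5000,0.8660)  start (2,1)  tX=0.9000 tY=0.5427  stride 1/|dx|=2.0000 1/|dy|=1.1547
    cross y-line → (2,2), t=0.5427 (wall)
  → r_3 = 0.5427
beam 4: φ=0°, α=105°
  d=(-0.2588,0.9659)  start (2,1)  tX=2.1250 tY=0.4866  stride 1/|dx|=3.8637 1/|dy|=1.0353
    cross y-line → (2,2), t=0.4866 (wall)
  → r_4 = 0.4866
beam 5: φ=45°, α=150°
  d=(-0.8660,0.5000)  start (2,1)  tX=0.6351 tY=0.9400  stride 1/|dx|=1.1547 1/|dy|=2.0000
    cross x-line → (1,1), t=0.6351 (wall)
  → r_5 = 0.6351
beam 6: φ=90°, α=195°
  d=(-0.9659,-0.2588)  start (2,1)  tX=0.5694 tY=2.0478  stride 1/|dx|=1.0353 1/|dy|=3.8637
    cross x-line → (1,1), t=0.5694 (wall)
  → r_6 = 0.5694
beam 7: φ=135°, α=240°
  d=(-0.5000,-0.8660)  start (2,1)  tX=1.1000 tY=0.6120  stride 1/|dx|=2.0000 1/|dy|=1.1547
    cross y-line → (2,0), t=0.6120 (wall)
  → r_7 = 0.6120

ranges = [1.0600, 3.5717, 0.5427, 0.4866, 0.6351, 0.5694, 0.6120]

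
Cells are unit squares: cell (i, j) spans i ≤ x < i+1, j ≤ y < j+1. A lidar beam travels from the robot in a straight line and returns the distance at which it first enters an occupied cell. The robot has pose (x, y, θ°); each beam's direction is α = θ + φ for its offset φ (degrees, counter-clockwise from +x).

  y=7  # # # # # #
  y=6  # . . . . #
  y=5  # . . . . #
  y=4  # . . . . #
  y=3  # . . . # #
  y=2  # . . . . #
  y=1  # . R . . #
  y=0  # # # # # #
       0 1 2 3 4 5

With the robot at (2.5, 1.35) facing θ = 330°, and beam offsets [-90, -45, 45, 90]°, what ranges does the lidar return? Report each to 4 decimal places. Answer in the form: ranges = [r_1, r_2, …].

ranges = [0.4041, 0.3623, 2.5882, 3.0000]

beam 1: φ=-90°, α=240°
  direction (-0.5000, -0.8660); cell (2,1); t to first gridline: x 1.0000, y 0.4041 (then +2.0000 / +1.1547)
    (2,0) via y @ 0.4041  # hit
  → r_1 = 0.4041
beam 2: φ=-45°, α=285°
  direction (0.2588, -0.9659); cell (2,1); t to first gridline: x 1.9319, y 0.3623 (then +3.8637 / +1.0353)
    (2,0) via y @ 0.3623  # hit
  → r_2 = 0.3623
beam 3: φ=45°, α=15°
  direction (0.9659, 0.2588); cell (2,1); t to first gridline: x 0.5176, y 2.5114 (then +1.0353 / +3.8637)
    (3,1) via x @ 0.5176
    (4,1) via x @ 1.5529
    (4,2) via y @ 2.5114
    (5,2) via x @ 2.5882  # hit
  → r_3 = 2.5882
beam 4: φ=90°, α=60°
  direction (0.5000, 0.8660); cell (2,1); t to first gridline: x 1.0000, y 0.7506 (then +2.0000 / +1.1547)
    (2,2) via y @ 0.7506
    (3,2) via x @ 1.0000
    (3,3) via y @ 1.9053
    (4,3) via x @ 3.0000  # hit
  → r_4 = 3.0000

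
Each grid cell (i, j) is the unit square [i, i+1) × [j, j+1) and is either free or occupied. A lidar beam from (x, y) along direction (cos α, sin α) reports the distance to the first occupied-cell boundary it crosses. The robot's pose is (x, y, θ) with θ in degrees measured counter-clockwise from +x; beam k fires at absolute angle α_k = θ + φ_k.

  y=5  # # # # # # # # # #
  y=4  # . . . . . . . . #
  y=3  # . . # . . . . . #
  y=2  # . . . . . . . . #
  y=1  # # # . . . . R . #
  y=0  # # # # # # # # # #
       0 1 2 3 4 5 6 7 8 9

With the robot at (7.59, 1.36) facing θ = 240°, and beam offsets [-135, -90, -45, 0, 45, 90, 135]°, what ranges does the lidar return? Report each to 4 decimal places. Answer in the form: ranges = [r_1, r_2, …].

beam 1: φ=-135°, α=105°
  direction (-0.2588, 0.9659); cell (7,1); t to first gridline: x 2.2796, y 0.6626 (then +3.8637 / +1.0353)
    (7,2) via y @ 0.6626
    (7,3) via y @ 1.6979
    (6,3) via x @ 2.2796
    (6,4) via y @ 2.7331
    (6,5) via y @ 3.7684  # hit
  → r_1 = 3.7684
beam 2: φ=-90°, α=150°
  direction (-0.8660, 0.5000); cell (7,1); t to first gridline: x 0.6813, y 1.2800 (then +1.1547 / +2.0000)
    (6,1) via x @ 0.6813
    (6,2) via y @ 1.2800
    (5,2) via x @ 1.8360
    (4,2) via x @ 2.9907
    (4,3) via y @ 3.2800
    (3,3) via x @ 4.1454  # hit
  → r_2 = 4.1454
beam 3: φ=-45°, α=195°
  direction (-0.9659, -0.2588); cell (7,1); t to first gridline: x 0.6108, y 1.3909 (then +1.0353 / +3.8637)
    (6,1) via x @ 0.6108
    (6,0) via y @ 1.3909  # hit
  → r_3 = 1.3909
beam 4: φ=0°, α=240°
  direction (-0.5000, -0.8660); cell (7,1); t to first gridline: x 1.1800, y 0.4157 (then +2.0000 / +1.1547)
    (7,0) via y @ 0.4157  # hit
  → r_4 = 0.4157
beam 5: φ=45°, α=285°
  direction (0.2588, -0.9659); cell (7,1); t to first gridline: x 1.5841, y 0.3727 (then +3.8637 / +1.0353)
    (7,0) via y @ 0.3727  # hit
  → r_5 = 0.3727
beam 6: φ=90°, α=330°
  direction (0.8660, -0.5000); cell (7,1); t to first gridline: x 0.4734, y 0.7200 (then +1.1547 / +2.0000)
    (8,1) via x @ 0.4734
    (8,0) via y @ 0.7200  # hit
  → r_6 = 0.7200
beam 7: φ=135°, α=15°
  direction (0.9659, 0.2588); cell (7,1); t to first gridline: x 0.4245, y 2.4728 (then +1.0353 / +3.8637)
    (8,1) via x @ 0.4245
    (9,1) via x @ 1.4597  # hit
  → r_7 = 1.4597

ranges = [3.7684, 4.1454, 1.3909, 0.4157, 0.3727, 0.7200, 1.4597]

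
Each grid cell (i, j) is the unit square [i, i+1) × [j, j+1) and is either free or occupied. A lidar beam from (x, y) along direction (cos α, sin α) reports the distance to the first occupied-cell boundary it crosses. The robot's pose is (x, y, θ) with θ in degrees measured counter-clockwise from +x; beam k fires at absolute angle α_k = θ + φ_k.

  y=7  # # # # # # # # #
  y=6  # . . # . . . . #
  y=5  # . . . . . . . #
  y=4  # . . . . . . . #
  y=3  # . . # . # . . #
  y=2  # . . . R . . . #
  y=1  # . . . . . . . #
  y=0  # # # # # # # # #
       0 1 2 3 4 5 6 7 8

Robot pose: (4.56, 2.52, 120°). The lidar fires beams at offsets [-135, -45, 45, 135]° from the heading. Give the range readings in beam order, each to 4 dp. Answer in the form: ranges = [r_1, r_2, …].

beam 1: φ=-135°, α=345°
  cosα=0.9659 sinα=-0.2588 | (4,2) | tMaxX 0.4555 tMaxY 2.0091 | tΔX 1.0353 tΔY 3.8637
    t=0.4555 [x] (5,2)
    t=1.4908 [x] (6,2)
    t=2.0091 [y] (6,1)
    t=2.5261 [x] (7,1)
    t=3.5614 [x] (8,1) — stop
  → r_1 = 3.5614
beam 2: φ=-45°, α=75°
  cosα=0.2588 sinα=0.9659 | (4,2) | tMaxX 1.7000 tMaxY 0.4969 | tΔX 3.8637 tΔY 1.0353
    t=0.4969 [y] (4,3)
    t=1.5322 [y] (4,4)
    t=1.7000 [x] (5,4)
    t=2.5675 [y] (5,5)
    t=3.6028 [y] (5,6)
    t=4.6380 [y] (5,7) — stop
  → r_2 = 4.6380
beam 3: φ=45°, α=165°
  cosα=-0.9659 sinα=0.2588 | (4,2) | tMaxX 0.5798 tMaxY 1.8546 | tΔX 1.0353 tΔY 3.8637
    t=0.5798 [x] (3,2)
    t=1.6150 [x] (2,2)
    t=1.8546 [y] (2,3)
    t=2.6503 [x] (1,3)
    t=3.6856 [x] (0,3) — stop
  → r_3 = 3.6856
beam 4: φ=135°, α=255°
  cosα=-0.2588 sinα=-0.9659 | (4,2) | tMaxX 2.1637 tMaxY 0.5383 | tΔX 3.8637 tΔY 1.0353
    t=0.5383 [y] (4,1)
    t=1.5736 [y] (4,0) — stop
  → r_4 = 1.5736

ranges = [3.5614, 4.6380, 3.6856, 1.5736]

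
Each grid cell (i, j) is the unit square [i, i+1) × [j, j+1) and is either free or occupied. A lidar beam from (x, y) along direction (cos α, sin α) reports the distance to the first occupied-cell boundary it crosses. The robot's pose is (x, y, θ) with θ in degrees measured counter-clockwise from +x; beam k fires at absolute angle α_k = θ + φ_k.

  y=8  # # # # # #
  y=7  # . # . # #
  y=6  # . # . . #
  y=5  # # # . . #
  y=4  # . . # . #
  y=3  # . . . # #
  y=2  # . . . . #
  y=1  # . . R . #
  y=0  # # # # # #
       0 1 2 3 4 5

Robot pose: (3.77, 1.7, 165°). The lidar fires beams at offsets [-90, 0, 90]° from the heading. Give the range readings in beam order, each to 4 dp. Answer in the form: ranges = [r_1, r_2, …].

ranges = [1.3459, 2.8677, 0.7247]

beam 1: φ=-90°, α=75°
  cosα=0.2588 sinα=0.9659 | (3,1) | tMaxX 0.8887 tMaxY 0.3106 | tΔX 3.8637 tΔY 1.0353
    t=0.3106 [y] (3,2)
    t=0.8887 [x] (4,2)
    t=1.3459 [y] (4,3) — stop
  → r_1 = 1.3459
beam 2: φ=0°, α=165°
  cosα=-0.9659 sinα=0.2588 | (3,1) | tMaxX 0.7972 tMaxY 1.1591 | tΔX 1.0353 tΔY 3.8637
    t=0.7972 [x] (2,1)
    t=1.1591 [y] (2,2)
    t=1.8324 [x] (1,2)
    t=2.8677 [x] (0,2) — stop
  → r_2 = 2.8677
beam 3: φ=90°, α=255°
  cosα=-0.2588 sinα=-0.9659 | (3,1) | tMaxX 2.9751 tMaxY 0.7247 | tΔX 3.8637 tΔY 1.0353
    t=0.7247 [y] (3,0) — stop
  → r_3 = 0.7247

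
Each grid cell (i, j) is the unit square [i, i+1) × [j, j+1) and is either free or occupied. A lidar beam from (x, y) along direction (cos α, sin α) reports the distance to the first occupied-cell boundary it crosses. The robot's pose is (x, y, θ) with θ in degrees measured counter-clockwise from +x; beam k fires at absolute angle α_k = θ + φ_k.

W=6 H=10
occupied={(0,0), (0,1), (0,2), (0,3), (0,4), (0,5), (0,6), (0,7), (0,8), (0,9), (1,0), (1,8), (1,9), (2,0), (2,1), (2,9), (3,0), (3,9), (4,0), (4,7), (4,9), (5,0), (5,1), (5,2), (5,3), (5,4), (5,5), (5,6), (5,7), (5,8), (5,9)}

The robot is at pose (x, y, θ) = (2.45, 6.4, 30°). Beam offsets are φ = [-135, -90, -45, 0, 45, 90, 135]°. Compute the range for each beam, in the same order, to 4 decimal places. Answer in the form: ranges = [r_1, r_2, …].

ranges = [5.5905, 5.1000, 2.6400, 1.7898, 2.6917, 1.8475, 1.5012]

beam 1: φ=-135°, α=255°
  dir = (cos 255°, sin 255°) = (-0.2588, -0.9659); from cell (2,6)
  next x-line at t=1.7387, next y-line at t=0.4141; Δt_x=3.8637, Δt_y=1.0353
    y: enter (2,5) at t=0.4141
    y: enter (2,4) at t=1.4494
    x: enter (1,4) at t=1.7387
    y: enter (1,3) at t=2.4847
    y: enter (1,2) at t=3.5199
    y: enter (1,1) at t=4.5552
    y: enter (1,0) at t=5.5905 ← occupied
  → r_1 = 5.5905
beam 2: φ=-90°, α=300°
  dir = (cos 300°, sin 300°) = (0.5000, -0.8660); from cell (2,6)
  next x-line at t=1.1000, next y-line at t=0.4619; Δt_x=2.0000, Δt_y=1.1547
    y: enter (2,5) at t=0.4619
    x: enter (3,5) at t=1.1000
    y: enter (3,4) at t=1.6166
    y: enter (3,3) at t=2.7713
    x: enter (4,3) at t=3.1000
    y: enter (4,2) at t=3.9260
    y: enter (4,1) at t=5.0807
    x: enter (5,1) at t=5.1000 ← occupied
  → r_2 = 5.1000
beam 3: φ=-45°, α=345°
  dir = (cos 345°, sin 345°) = (0.9659, -0.2588); from cell (2,6)
  next x-line at t=0.5694, next y-line at t=1.5455; Δt_x=1.0353, Δt_y=3.8637
    x: enter (3,6) at t=0.5694
    y: enter (3,5) at t=1.5455
    x: enter (4,5) at t=1.6047
    x: enter (5,5) at t=2.6400 ← occupied
  → r_3 = 2.6400
beam 4: φ=0°, α=30°
  dir = (cos 30°, sin 30°) = (0.8660, 0.5000); from cell (2,6)
  next x-line at t=0.6351, next y-line at t=1.2000; Δt_x=1.1547, Δt_y=2.0000
    x: enter (3,6) at t=0.6351
    y: enter (3,7) at t=1.2000
    x: enter (4,7) at t=1.7898 ← occupied
  → r_4 = 1.7898
beam 5: φ=45°, α=75°
  dir = (cos 75°, sin 75°) = (0.2588, 0.9659); from cell (2,6)
  next x-line at t=2.1250, next y-line at t=0.6212; Δt_x=3.8637, Δt_y=1.0353
    y: enter (2,7) at t=0.6212
    y: enter (2,8) at t=1.6564
    x: enter (3,8) at t=2.1250
    y: enter (3,9) at t=2.6917 ← occupied
  → r_5 = 2.6917
beam 6: φ=90°, α=120°
  dir = (cos 120°, sin 120°) = (-0.5000, 0.8660); from cell (2,6)
  next x-line at t=0.9000, next y-line at t=0.6928; Δt_x=2.0000, Δt_y=1.1547
    y: enter (2,7) at t=0.6928
    x: enter (1,7) at t=0.9000
    y: enter (1,8) at t=1.8475 ← occupied
  → r_6 = 1.8475
beam 7: φ=135°, α=165°
  dir = (cos 165°, sin 165°) = (-0.9659, 0.2588); from cell (2,6)
  next x-line at t=0.4659, next y-line at t=2.3182; Δt_x=1.0353, Δt_y=3.8637
    x: enter (1,6) at t=0.4659
    x: enter (0,6) at t=1.5012 ← occupied
  → r_7 = 1.5012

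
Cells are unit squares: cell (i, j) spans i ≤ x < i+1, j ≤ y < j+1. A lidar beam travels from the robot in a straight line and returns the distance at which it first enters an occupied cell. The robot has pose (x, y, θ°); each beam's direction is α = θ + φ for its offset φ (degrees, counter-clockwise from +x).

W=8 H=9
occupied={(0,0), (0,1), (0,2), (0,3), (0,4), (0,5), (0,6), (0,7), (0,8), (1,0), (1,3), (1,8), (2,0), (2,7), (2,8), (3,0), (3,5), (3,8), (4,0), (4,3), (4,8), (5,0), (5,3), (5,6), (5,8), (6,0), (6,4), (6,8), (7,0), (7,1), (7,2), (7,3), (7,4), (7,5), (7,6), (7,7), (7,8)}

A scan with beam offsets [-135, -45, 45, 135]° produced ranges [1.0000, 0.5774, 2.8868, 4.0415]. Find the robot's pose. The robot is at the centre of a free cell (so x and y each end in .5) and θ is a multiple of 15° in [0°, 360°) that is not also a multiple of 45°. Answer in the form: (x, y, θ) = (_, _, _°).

(x, y, θ) = (3.5, 4.5, 105°)

Enumerate (i+0.5, j+0.5, θ) over the 35 free cells and 16 admissible headings. For each, cast all 4 beams and compare to the given ranges.
  (2.5, 1.5, 105°): beam 2 = 5.1962 ≠ 0.5774 ✗
  (3.5, 6.5, 105°): beam 1 = 3.0000 ≠ 1.0000 ✗
  (3.5, 2.5, 120°): beam 1 = 3.6235 ≠ 1.0000 ✗
  …
  (3.5, 4.5, 105°): r_1=1.0000, r_2=0.5774, r_3=2.8868, r_4=4.0415 — all match ✓
Unique over the lattice → pose = (3.5, 4.5, 105°).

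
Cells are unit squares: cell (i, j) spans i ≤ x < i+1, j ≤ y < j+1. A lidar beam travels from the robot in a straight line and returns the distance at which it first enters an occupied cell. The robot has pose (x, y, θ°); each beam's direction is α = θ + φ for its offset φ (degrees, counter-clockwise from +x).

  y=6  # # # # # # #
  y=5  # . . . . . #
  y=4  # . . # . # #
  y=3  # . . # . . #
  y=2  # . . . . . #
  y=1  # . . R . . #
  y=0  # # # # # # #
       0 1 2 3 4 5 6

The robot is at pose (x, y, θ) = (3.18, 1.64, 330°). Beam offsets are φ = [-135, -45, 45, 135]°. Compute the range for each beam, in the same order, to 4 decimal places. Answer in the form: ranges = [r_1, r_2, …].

beam 1: φ=-135°, α=195°
  dir = (cos 195°, sin 195°) = (-0.9659, -0.2588); from cell (3,1)
  next x-line at t=0.1863, next y-line at t=2.4728; Δt_x=1.0353, Δt_y=3.8637
    x: enter (2,1) at t=0.1863
    x: enter (1,1) at t=1.2216
    x: enter (0,1) at t=2.2569 ← occupied
  → r_1 = 2.2569
beam 2: φ=-45°, α=285°
  dir = (cos 285°, sin 285°) = (0.2588, -0.9659); from cell (3,1)
  next x-line at t=3.1682, next y-line at t=0.6626; Δt_x=3.8637, Δt_y=1.0353
    y: enter (3,0) at t=0.6626 ← occupied
  → r_2 = 0.6626
beam 3: φ=45°, α=15°
  dir = (cos 15°, sin 15°) = (0.9659, 0.2588); from cell (3,1)
  next x-line at t=0.8489, next y-line at t=1.3909; Δt_x=1.0353, Δt_y=3.8637
    x: enter (4,1) at t=0.8489
    y: enter (4,2) at t=1.3909
    x: enter (5,2) at t=1.8842
    x: enter (6,2) at t=2.9195 ← occupied
  → r_3 = 2.9195
beam 4: φ=135°, α=105°
  dir = (cos 105°, sin 105°) = (-0.2588, 0.9659); from cell (3,1)
  next x-line at t=0.6955, next y-line at t=0.3727; Δt_x=3.8637, Δt_y=1.0353
    y: enter (3,2) at t=0.3727
    x: enter (2,2) at t=0.6955
    y: enter (2,3) at t=1.4080
    y: enter (2,4) at t=2.4433
    y: enter (2,5) at t=3.4785
    y: enter (2,6) at t=4.5138 ← occupied
  → r_4 = 4.5138

ranges = [2.2569, 0.6626, 2.9195, 4.5138]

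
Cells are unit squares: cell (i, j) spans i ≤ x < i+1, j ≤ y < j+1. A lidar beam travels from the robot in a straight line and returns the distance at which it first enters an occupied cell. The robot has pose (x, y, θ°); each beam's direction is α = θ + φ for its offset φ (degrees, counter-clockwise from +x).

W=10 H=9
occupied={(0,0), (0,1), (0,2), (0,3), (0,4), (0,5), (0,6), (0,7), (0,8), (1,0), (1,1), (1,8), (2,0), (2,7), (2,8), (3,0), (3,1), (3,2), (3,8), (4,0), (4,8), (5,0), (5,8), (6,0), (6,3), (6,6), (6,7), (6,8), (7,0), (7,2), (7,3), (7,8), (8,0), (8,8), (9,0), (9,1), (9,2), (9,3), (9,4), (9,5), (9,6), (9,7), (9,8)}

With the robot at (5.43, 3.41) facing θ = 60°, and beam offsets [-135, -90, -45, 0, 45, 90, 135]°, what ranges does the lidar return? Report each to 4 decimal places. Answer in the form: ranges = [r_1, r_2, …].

ranges = [2.4950, 0.6582, 0.5901, 2.9907, 4.7519, 5.1153, 1.5841]

beam 1: φ=-135°, α=285°
  dir = (cos 285°, sin 285°) = (0.2588, -0.9659); from cell (5,3)
  next x-line at t=2.2023, next y-line at t=0.4245; Δt_x=3.8637, Δt_y=1.0353
    y: enter (5,2) at t=0.4245
    y: enter (5,1) at t=1.4597
    x: enter (6,1) at t=2.2023
    y: enter (6,0) at t=2.4950 ← occupied
  → r_1 = 2.4950
beam 2: φ=-90°, α=330°
  dir = (cos 330°, sin 330°) = (0.8660, -0.5000); from cell (5,3)
  next x-line at t=0.6582, next y-line at t=0.8200; Δt_x=1.1547, Δt_y=2.0000
    x: enter (6,3) at t=0.6582 ← occupied
  → r_2 = 0.6582
beam 3: φ=-45°, α=15°
  dir = (cos 15°, sin 15°) = (0.9659, 0.2588); from cell (5,3)
  next x-line at t=0.5901, next y-line at t=2.2796; Δt_x=1.0353, Δt_y=3.8637
    x: enter (6,3) at t=0.5901 ← occupied
  → r_3 = 0.5901
beam 4: φ=0°, α=60°
  dir = (cos 60°, sin 60°) = (0.5000, 0.8660); from cell (5,3)
  next x-line at t=1.1400, next y-line at t=0.6813; Δt_x=2.0000, Δt_y=1.1547
    y: enter (5,4) at t=0.6813
    x: enter (6,4) at t=1.1400
    y: enter (6,5) at t=1.8360
    y: enter (6,6) at t=2.9907 ← occupied
  → r_4 = 2.9907
beam 5: φ=45°, α=105°
  dir = (cos 105°, sin 105°) = (-0.2588, 0.9659); from cell (5,3)
  next x-line at t=1.6614, next y-line at t=0.6108; Δt_x=3.8637, Δt_y=1.0353
    y: enter (5,4) at t=0.6108
    y: enter (5,5) at t=1.6461
    x: enter (4,5) at t=1.6614
    y: enter (4,6) at t=2.6814
    y: enter (4,7) at t=3.7166
    y: enter (4,8) at t=4.7519 ← occupied
  → r_5 = 4.7519
beam 6: φ=90°, α=150°
  dir = (cos 150°, sin 150°) = (-0.8660, 0.5000); from cell (5,3)
  next x-line at t=0.4965, next y-line at t=1.1800; Δt_x=1.1547, Δt_y=2.0000
    x: enter (4,3) at t=0.4965
    y: enter (4,4) at t=1.1800
    x: enter (3,4) at t=1.6512
    x: enter (2,4) at t=2.8059
    y: enter (2,5) at t=3.1800
    x: enter (1,5) at t=3.9606
    x: enter (0,5) at t=5.1153 ← occupied
  → r_6 = 5.1153
beam 7: φ=135°, α=195°
  dir = (cos 195°, sin 195°) = (-0.9659, -0.2588); from cell (5,3)
  next x-line at t=0.4452, next y-line at t=1.5841; Δt_x=1.0353, Δt_y=3.8637
    x: enter (4,3) at t=0.4452
    x: enter (3,3) at t=1.4804
    y: enter (3,2) at t=1.5841 ← occupied
  → r_7 = 1.5841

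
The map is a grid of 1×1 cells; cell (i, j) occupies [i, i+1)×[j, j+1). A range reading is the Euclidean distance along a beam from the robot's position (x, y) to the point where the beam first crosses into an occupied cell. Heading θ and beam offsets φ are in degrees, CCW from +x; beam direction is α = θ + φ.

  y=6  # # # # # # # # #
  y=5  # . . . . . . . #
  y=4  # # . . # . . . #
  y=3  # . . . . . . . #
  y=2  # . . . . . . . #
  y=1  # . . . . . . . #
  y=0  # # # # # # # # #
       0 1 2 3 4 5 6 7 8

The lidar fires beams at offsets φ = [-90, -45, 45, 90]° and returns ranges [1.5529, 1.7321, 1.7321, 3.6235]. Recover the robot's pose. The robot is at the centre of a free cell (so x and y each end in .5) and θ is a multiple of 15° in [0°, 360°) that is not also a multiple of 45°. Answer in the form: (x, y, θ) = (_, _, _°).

(x, y, θ) = (6.5, 2.5, 345°)

The pose lattice has 33·16 = 528 candidates. Test each by forward raycasting.
  (3.5, 3.5, 300°): beam 1 = 2.8868 ≠ 1.5529 ✗
  (7.5, 1.5, 345°): beam 1 = 0.5176 ≠ 1.5529 ✗
  (4.5, 1.5, 75°): beam 1 = 1.9319 ≠ 1.5529 ✗
  …
  (6.5, 2.5, 345°): r_1=1.5529, r_2=1.7321, r_3=1.7321, r_4=3.6235 — all match ✓
No second candidate reproduces the full scan.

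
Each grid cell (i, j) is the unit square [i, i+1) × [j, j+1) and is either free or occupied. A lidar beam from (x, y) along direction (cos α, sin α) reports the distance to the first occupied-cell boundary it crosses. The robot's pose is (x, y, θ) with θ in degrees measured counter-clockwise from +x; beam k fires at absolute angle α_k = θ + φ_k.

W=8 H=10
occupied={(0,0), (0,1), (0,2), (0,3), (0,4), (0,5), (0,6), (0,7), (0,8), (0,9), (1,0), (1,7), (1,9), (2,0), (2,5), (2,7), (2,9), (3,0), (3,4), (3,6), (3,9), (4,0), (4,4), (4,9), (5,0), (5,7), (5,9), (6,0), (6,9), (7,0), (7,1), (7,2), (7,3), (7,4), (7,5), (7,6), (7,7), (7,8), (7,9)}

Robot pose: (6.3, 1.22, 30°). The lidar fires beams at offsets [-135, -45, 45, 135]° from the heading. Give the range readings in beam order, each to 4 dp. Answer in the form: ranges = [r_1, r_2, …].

beam 1: φ=-135°, α=255°
  dir = (cos 255°, sin 255°) = (-0.2588, -0.9659); from cell (6,1)
  next x-line at t=1.1591, next y-line at t=0.2278; Δt_x=3.8637, Δt_y=1.0353
    y: enter (6,0) at t=0.2278 ← occupied
  → r_1 = 0.2278
beam 2: φ=-45°, α=345°
  dir = (cos 345°, sin 345°) = (0.9659, -0.2588); from cell (6,1)
  next x-line at t=0.7247, next y-line at t=0.8500; Δt_x=1.0353, Δt_y=3.8637
    x: enter (7,1) at t=0.7247 ← occupied
  → r_2 = 0.7247
beam 3: φ=45°, α=75°
  dir = (cos 75°, sin 75°) = (0.2588, 0.9659); from cell (6,1)
  next x-line at t=2.7046, next y-line at t=0.8075; Δt_x=3.8637, Δt_y=1.0353
    y: enter (6,2) at t=0.8075
    y: enter (6,3) at t=1.8428
    x: enter (7,3) at t=2.7046 ← occupied
  → r_3 = 2.7046
beam 4: φ=135°, α=165°
  dir = (cos 165°, sin 165°) = (-0.9659, 0.2588); from cell (6,1)
  next x-line at t=0.3106, next y-line at t=3.0137; Δt_x=1.0353, Δt_y=3.8637
    x: enter (5,1) at t=0.3106
    x: enter (4,1) at t=1.3459
    x: enter (3,1) at t=2.3811
    y: enter (3,2) at t=3.0137
    x: enter (2,2) at t=3.4164
    x: enter (1,2) at t=4.4517
    x: enter (0,2) at t=5.4870 ← occupied
  → r_4 = 5.4870

ranges = [0.2278, 0.7247, 2.7046, 5.4870]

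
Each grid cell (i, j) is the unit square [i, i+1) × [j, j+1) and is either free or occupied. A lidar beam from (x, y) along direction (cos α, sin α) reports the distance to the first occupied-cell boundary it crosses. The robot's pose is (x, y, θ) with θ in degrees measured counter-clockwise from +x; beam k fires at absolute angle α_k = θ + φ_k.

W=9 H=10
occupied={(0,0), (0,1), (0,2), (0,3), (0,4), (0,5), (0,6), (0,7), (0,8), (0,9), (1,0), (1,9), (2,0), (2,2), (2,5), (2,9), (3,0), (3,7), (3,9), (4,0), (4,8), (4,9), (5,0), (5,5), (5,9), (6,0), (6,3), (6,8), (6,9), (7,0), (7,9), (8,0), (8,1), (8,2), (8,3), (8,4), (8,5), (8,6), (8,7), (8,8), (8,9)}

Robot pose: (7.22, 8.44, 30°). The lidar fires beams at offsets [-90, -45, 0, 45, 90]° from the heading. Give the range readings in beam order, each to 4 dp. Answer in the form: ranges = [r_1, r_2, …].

beam 1: φ=-90°, α=300°
  cosα=0.5000 sinα=-0.8660 | (7,8) | tMaxX 1.5600 tMaxY 0.5081 | tΔX 2.0000 tΔY 1.1547
    t=0.5081 [y] (7,7)
    t=1.5600 [x] (8,7) — stop
  → r_1 = 1.5600
beam 2: φ=-45°, α=345°
  cosα=0.9659 sinα=-0.2588 | (7,8) | tMaxX 0.8075 tMaxY 1.7000 | tΔX 1.0353 tΔY 3.8637
    t=0.8075 [x] (8,8) — stop
  → r_2 = 0.8075
beam 3: φ=0°, α=30°
  cosα=0.8660 sinα=0.5000 | (7,8) | tMaxX 0.9007 tMaxY 1.1200 | tΔX 1.1547 tΔY 2.0000
    t=0.9007 [x] (8,8) — stop
  → r_3 = 0.9007
beam 4: φ=45°, α=75°
  cosα=0.2588 sinα=0.9659 | (7,8) | tMaxX 3.0137 tMaxY 0.5798 | tΔX 3.8637 tΔY 1.0353
    t=0.5798 [y] (7,9) — stop
  → r_4 = 0.5798
beam 5: φ=90°, α=120°
  cosα=-0.5000 sinα=0.8660 | (7,8) | tMaxX 0.4400 tMaxY 0.6466 | tΔX 2.0000 tΔY 1.1547
    t=0.4400 [x] (6,8) — stop
  → r_5 = 0.4400

ranges = [1.5600, 0.8075, 0.9007, 0.5798, 0.4400]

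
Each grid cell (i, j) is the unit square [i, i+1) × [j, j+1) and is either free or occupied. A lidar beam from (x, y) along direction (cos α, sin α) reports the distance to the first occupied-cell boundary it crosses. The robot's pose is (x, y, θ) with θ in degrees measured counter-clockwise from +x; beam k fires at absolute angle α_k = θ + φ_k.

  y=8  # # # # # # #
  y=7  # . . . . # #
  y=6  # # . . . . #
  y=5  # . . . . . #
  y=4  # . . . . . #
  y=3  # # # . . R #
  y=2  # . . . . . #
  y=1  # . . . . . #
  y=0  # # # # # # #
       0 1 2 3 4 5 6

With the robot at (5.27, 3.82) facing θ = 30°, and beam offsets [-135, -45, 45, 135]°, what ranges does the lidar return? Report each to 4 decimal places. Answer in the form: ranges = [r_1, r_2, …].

ranges = [2.9195, 0.7558, 2.8205, 4.4206]

beam 1: φ=-135°, α=255°
  dir = (cos 255°, sin 255°) = (-0.2588, -0.9659); from cell (5,3)
  next x-line at t=1.0432, next y-line at t=0.8489; Δt_x=3.8637, Δt_y=1.0353
    y: enter (5,2) at t=0.8489
    x: enter (4,2) at t=1.0432
    y: enter (4,1) at t=1.8842
    y: enter (4,0) at t=2.9195 ← occupied
  → r_1 = 2.9195
beam 2: φ=-45°, α=345°
  dir = (cos 345°, sin 345°) = (0.9659, -0.2588); from cell (5,3)
  next x-line at t=0.7558, next y-line at t=3.1682; Δt_x=1.0353, Δt_y=3.8637
    x: enter (6,3) at t=0.7558 ← occupied
  → r_2 = 0.7558
beam 3: φ=45°, α=75°
  dir = (cos 75°, sin 75°) = (0.2588, 0.9659); from cell (5,3)
  next x-line at t=2.8205, next y-line at t=0.1863; Δt_x=3.8637, Δt_y=1.0353
    y: enter (5,4) at t=0.1863
    y: enter (5,5) at t=1.2216
    y: enter (5,6) at t=2.2569
    x: enter (6,6) at t=2.8205 ← occupied
  → r_3 = 2.8205
beam 4: φ=135°, α=165°
  dir = (cos 165°, sin 165°) = (-0.9659, 0.2588); from cell (5,3)
  next x-line at t=0.2795, next y-line at t=0.6955; Δt_x=1.0353, Δt_y=3.8637
    x: enter (4,3) at t=0.2795
    y: enter (4,4) at t=0.6955
    x: enter (3,4) at t=1.3148
    x: enter (2,4) at t=2.3501
    x: enter (1,4) at t=3.3854
    x: enter (0,4) at t=4.4206 ← occupied
  → r_4 = 4.4206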